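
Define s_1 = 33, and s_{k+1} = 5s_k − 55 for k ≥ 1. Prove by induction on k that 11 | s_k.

Base case: s_1 = 33 = 11·3, so 11 | s_1.
Assume 11 | s_r, so s_r = 11t for some integer t.
Then s_{r+1} = 5s_r − 55 = 5·(11t) − 55 = 11(5t − 5), so 11 | s_{r+1}.
Hence 11 | s_k for every k ≥ 1, by induction.

11 | s_k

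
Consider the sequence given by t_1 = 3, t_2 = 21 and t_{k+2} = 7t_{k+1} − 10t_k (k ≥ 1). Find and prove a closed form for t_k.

Claim: t_k = -2^k + 5^k.

Base cases: t_1 = 3 and -2^1 + 5^1 = 3; t_2 = 21 and -2^2 + 5^2 = 21.
Assume t_j = -2^j + 5^j for all 1 ≤ j ≤ r, where r ≥ 2.
Then t_{r+1} = 7t_r − 10t_{r−1} = 7·(-2^r + 5^r) − 10·(-2^{r−1} + 5^{r−1}) = -(7·2 − 10)2^{r−1} + (7·5 − 10)5^{r−1} = -4·2^{r−1} + 25·5^{r−1} = -2^{r+1} + 5^{r+1}.
Hence t_k = -2^k + 5^k for every k ≥ 1, by strong induction.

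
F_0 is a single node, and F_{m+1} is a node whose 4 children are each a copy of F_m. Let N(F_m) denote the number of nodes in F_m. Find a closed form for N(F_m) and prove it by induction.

Claim: N(F_m) = (4^{m+1} − 1)/3.

Base case: N(F_0) = 1, and (4^{0+1} − 1)/3 = 1.
Assume N(F_j) = (4^{j+1} − 1)/3.
Then N(F_{j+1}) = 1 + 4N(F_j) = 1 + 4·(4^{j+1} − 1)/3 = 1 + (4^{j+2} − 4)/3 = (3 + 4^{j+2} − 4)/3 = (4^{j+2} − 1)/3.
So the formula holds for j+1, and by induction N(F_m) = (4^{m+1} − 1)/3 for all m ≥ 0.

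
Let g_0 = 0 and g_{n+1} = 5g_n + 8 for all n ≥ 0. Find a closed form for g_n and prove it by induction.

Claim: g_n = 2·5^n − 2.

Base case: g_0 = 0, and 2·5^0 − 2 = 2 − 2 = 0.
Assume g_r = 2·5^r − 2 for some r ≥ 0.
Then g_{r+1} = 5g_r + 8 = 5·(2·5^r − 2) + 8 = 10·5^r − 10 + 8 = 2·5^{r+1} − 2.
So the formula holds for r+1, and by induction g_n = 2·5^n − 2 for all n ≥ 0.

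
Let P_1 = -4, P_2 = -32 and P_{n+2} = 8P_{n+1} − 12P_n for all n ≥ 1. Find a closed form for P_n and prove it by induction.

Claim: P_n = 2^n − 6^n.

Base cases: P_1 = -4 and 2^1 − 6^1 = -4; P_2 = -32 and 2^2 − 6^2 = -32.
Assume P_j = 2^j − 6^j for all 1 ≤ j ≤ m, where m ≥ 2.
Then P_{m+1} = 8P_m − 12P_{m−1} = 8·(2^m − 6^m) − 12·(2^{m−1} − 6^{m−1}) = (8·2 − 12)2^{m−1} − (8·6 − 12)6^{m−1} = 4·2^{m−1} − 36·6^{m−1} = 2^{m+1} − 6^{m+1}.
By strong induction, P_n = 2^n − 6^n for all n ≥ 1.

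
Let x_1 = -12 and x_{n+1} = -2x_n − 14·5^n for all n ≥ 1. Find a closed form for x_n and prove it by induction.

Claim: x_n = (-2)^n − 2·5^n.

Base case: x_1 = -12, and (-2)^1 − 2·5^1 = -2 − 10 = -12.
Assume x_j = (-2)^j − 2·5^j for some j ≥ 1.
Then x_{j+1} = -2x_j − 14·5^j = -2·((-2)^j − 2·5^j) − 14·5^j = (-2)^{j+1} + 4·5^j − 14·5^j = (-2)^{j+1} − 10·5^j = (-2)^{j+1} − 2·5^{j+1}.
By induction, x_n = (-2)^n − 2·5^n for all n ≥ 1.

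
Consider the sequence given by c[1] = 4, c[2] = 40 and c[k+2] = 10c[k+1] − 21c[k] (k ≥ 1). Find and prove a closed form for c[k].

Claim: c[k] = 7^k − 3^k.

Base cases: c[1] = 4 and 7^1 − 3^1 = 4; c[2] = 40 and 7^2 − 3^2 = 40.
Assume c[j] = 7^j − 3^j for all 1 ≤ j ≤ r, where r ≥ 2.
Then c[r+1] = 10c[r] − 21c[r−1] = 10·(7^r − 3^r) − 21·(7^{r−1} − 3^{r−1}) = (10·7 − 21)7^{r−1} − (10·3 − 21)3^{r−1} = 49·7^{r−1} − 9·3^{r−1} = 7^{r+1} − 3^{r+1}.
This completes the inductive step, so c[k] = 7^k − 3^k for all k ≥ 1.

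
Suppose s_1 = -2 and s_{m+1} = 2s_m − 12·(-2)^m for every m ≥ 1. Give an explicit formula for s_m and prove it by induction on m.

Claim: s_m = 2·2^m + 3·(-2)^m.

Base case: s_1 = -2, and 2·2^1 + 3·(-2)^1 = 4 − 6 = -2.
Assume s_j = 2·2^j + 3·(-2)^j for some j ≥ 1.
Then s_{j+1} = 2s_j − 12·(-2)^j = 2·(2·2^j + 3·(-2)^j) − 12·(-2)^j = 2·2^{j+1} + 6·(-2)^j − 12·(-2)^j = 2·2^{j+1} − 6·(-2)^j = 2·2^{j+1} + 3·(-2)^{j+1}.
This completes the inductive step, so s_m = 2·2^m + 3·(-2)^m for all m ≥ 1.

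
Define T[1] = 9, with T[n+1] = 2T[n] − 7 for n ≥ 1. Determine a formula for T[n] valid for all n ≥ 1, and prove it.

Claim: T[n] = 2^n + 7.

Base case: T[1] = 9, and 2^1 + 7 = 2 + 7 = 9.
Assume T[k] = 2^k + 7 for some k ≥ 1.
Then T[k+1] = 2T[k] − 7 = 2·(2^k + 7) − 7 = 2^{k+1} + 14 − 7 = 2^{k+1} + 7.
So the formula holds for k+1, and by induction T[n] = 2^n + 7 for all n ≥ 1.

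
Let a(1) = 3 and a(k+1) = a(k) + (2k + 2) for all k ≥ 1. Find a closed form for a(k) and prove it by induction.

Claim: a(k) = k^2 + k + 1.

Base case: a(1) = 3, and 1^2 + 1 + 1 = 3.
Assume a(r) = r^2 + r + 1.
Then a(r+1) = a(r) + (2r + 2) = (r^2 + r + 1) + (2r + 2) = r^2 + 3r + 3,
and (r+1)^2 + (r+1) + 1 = r^2 + 3r + 3.
By induction, a(k) = k^2 + k + 1 for all k ≥ 1.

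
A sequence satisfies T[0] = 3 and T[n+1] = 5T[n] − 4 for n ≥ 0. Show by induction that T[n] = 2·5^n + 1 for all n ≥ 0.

Base case: T[0] = 3, and 2·5^0 + 1 = 2 + 1 = 3.
Assume T[m] = 2·5^m + 1 for some m ≥ 0.
Then T[m+1] = 5T[m] − 4 = 5·(2·5^m + 1) − 4 = 10·5^m + 5 − 4 = 2·5^{m+1} + 1.
Hence T[n] = 2·5^n + 1 for every n ≥ 0, by induction.

T[n] = 2·5^n + 1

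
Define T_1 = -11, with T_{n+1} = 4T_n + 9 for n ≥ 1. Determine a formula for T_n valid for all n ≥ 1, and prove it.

Claim: T_n = -2·4^n − 3.

Base case: T_1 = -11, and -2·4^1 − 3 = -8 − 3 = -11.
Assume T_r = -2·4^r − 3 for some r ≥ 1.
Then T_{r+1} = 4T_r + 9 = 4·(-2·4^r − 3) + 9 = -8·4^r − 12 + 9 = -2·4^{r+1} − 3.
By induction, T_n = -2·4^n − 3 for all n ≥ 1.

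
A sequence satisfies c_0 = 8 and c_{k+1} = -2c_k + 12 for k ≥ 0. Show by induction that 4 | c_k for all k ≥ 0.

Base case: c_0 = 8 = 4·2, so 4 | c_0.
Assume 4 | c_j, so c_j = 4t for some integer t.
Then c_{j+1} = -2c_j + 12 = -2·(4t) + 12 = 4(-2t + 3), so 4 | c_{j+1}.
This completes the inductive step, so 4 | c_k for all k ≥ 0.

4 | c_k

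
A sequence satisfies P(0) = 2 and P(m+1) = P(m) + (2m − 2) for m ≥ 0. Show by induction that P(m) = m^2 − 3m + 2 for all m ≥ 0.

Base case: P(0) = 2, and 0^2 − 3·0 + 2 = 2.
Assume P(j) = j^2 − 3j + 2.
Then P(j+1) = P(j) + (2j − 2) = (j^2 − 3j + 2) + (2j − 2) = j^2 − j,
and (j+1)^2 − 3·(j+1) + 2 = j^2 − j.
Hence P(m) = m^2 − 3m + 2 for every m ≥ 0, by induction.

P(m) = m^2 − 3m + 2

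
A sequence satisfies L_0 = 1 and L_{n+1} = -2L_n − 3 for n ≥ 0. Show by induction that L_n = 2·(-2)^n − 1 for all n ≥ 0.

Base case: L_0 = 1, and 2·(-2)^0 − 1 = 2 − 1 = 1.
Assume L_r = 2·(-2)^r − 1 for some r ≥ 0.
Then L_{r+1} = -2L_r − 3 = -2·(2·(-2)^r − 1) − 3 = -4·(-2)^r + 2 − 3 = 2·(-2)^{r+1} − 1.
By induction, L_n = 2·(-2)^n − 1 for all n ≥ 0.

L_n = 2·(-2)^n − 1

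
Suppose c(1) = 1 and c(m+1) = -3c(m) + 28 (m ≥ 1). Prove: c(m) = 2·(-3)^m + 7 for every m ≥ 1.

Base case: c(1) = 1, and 2·(-3)^1 + 7 = -6 + 7 = 1.
Assume c(k) = 2·(-3)^k + 7 for some k ≥ 1.
Then c(k+1) = -3c(k) + 28 = -3·(2·(-3)^k + 7) + 28 = -6·(-3)^k − 21 + 28 = 2·(-3)^{k+1} + 7.
This completes the inductive step, so c(m) = 2·(-3)^m + 7 for all m ≥ 1.

c(m) = 2·(-3)^m + 7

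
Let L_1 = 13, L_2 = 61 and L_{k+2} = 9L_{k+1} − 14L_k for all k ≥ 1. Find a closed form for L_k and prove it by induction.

Claim: L_k = 3·2^k + 7^k.

Base cases: L_1 = 13 and 3·2^1 + 7^1 = 13; L_2 = 61 and 3·2^2 + 7^2 = 61.
Assume L_i = 3·2^i + 7^i for all 1 ≤ i ≤ j, where j ≥ 2.
Then L_{j+1} = 9L_j − 14L_{j−1} = 9·(3·2^j + 7^j) − 14·(3·2^{j−1} + 7^{j−1}) = 3·(9·2 − 14)2^{j−1} + (9·7 − 14)7^{j−1} = 12·2^{j−1} + 49·7^{j−1} = 3·2^{j+1} + 7^{j+1}.
So the formula holds for j+1, and by strong induction L_k = 3·2^k + 7^k for all k ≥ 1.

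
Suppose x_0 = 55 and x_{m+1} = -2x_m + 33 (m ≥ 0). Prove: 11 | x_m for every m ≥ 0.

Base case: x_0 = 55 = 11·5, so 11 | x_0.
Assume 11 | x_j, so x_j = 11t for some integer t.
Then x_{j+1} = -2x_j + 33 = -2·(11t) + 33 = 11(-2t + 3), so 11 | x_{j+1}.
By induction, 11 | x_m for all m ≥ 0.

11 | x_m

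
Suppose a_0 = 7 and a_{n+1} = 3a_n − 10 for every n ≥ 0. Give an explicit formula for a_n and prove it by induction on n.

Claim: a_n = 2·3^n + 5.

Base case: a_0 = 7, and 2·3^0 + 5 = 2 + 5 = 7.
Assume a_k = 2·3^k + 5 for some k ≥ 0.
Then a_{k+1} = 3a_k − 10 = 3·(2·3^k + 5) − 10 = 6·3^k + 15 − 10 = 2·3^{k+1} + 5.
So the formula holds for k+1, and by induction a_n = 2·3^n + 5 for all n ≥ 0.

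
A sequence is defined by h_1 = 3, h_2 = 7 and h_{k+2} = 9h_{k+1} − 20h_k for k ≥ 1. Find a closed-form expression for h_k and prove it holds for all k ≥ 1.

Claim: h_k = 2·4^k − 5^k.

Base cases: h_1 = 3 and 2·4^1 − 5^1 = 3; h_2 = 7 and 2·4^2 − 5^2 = 7.
Assume h_j = 2·4^j − 5^j for all 1 ≤ j ≤ m, where m ≥ 2.
Then h_{m+1} = 9h_m − 20h_{m−1} = 9·(2·4^m − 5^m) − 20·(2·4^{m−1} − 5^{m−1}) = 2·(9·4 − 20)4^{m−1} − (9·5 − 20)5^{m−1} = 32·4^{m−1} − 25·5^{m−1} = 2·4^{m+1} − 5^{m+1}.
So the formula holds for m+1, and by strong induction h_k = 2·4^k − 5^k for all k ≥ 1.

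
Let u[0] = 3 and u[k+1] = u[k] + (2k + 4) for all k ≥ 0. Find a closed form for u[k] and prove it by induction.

Claim: u[k] = k^2 + 3k + 3.

Base case: u[0] = 3, and 0^2 + 3·0 + 3 = 3.
Assume u[j] = j^2 + 3j + 3.
Then u[j+1] = u[j] + (2j + 4) = (j^2 + 3j + 3) + (2j + 4) = j^2 + 5j + 7,
and (j+1)^2 + 3·(j+1) + 3 = j^2 + 5j + 7.
By induction, u[k] = k^2 + 3k + 3 for all k ≥ 0.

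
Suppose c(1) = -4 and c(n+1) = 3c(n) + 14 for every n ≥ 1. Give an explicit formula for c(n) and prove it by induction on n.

Claim: c(n) = 3^n − 7.

Base case: c(1) = -4, and 3^1 − 7 = 3 − 7 = -4.
Assume c(k) = 3^k − 7 for some k ≥ 1.
Then c(k+1) = 3c(k) + 14 = 3·(3^k − 7) + 14 = 3^{k+1} − 21 + 14 = 3^{k+1} − 7.
Hence c(n) = 3^n − 7 for every n ≥ 1, by induction.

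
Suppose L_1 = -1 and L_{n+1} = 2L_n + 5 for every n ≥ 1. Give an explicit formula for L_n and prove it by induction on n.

Claim: L_n = 2^{n+1} − 5.

Base case: L_1 = -1, and 2^{1+1} − 5 = 4 − 5 = -1.
Assume L_j = 2^{j+1} − 5 for some j ≥ 1.
Then L_{j+1} = 2L_j + 5 = 2·(2^{j+1} − 5) + 5 = 2^{j+2} − 10 + 5 = 2^{j+2} − 5.
By induction, L_n = 2^{n+1} − 5 for all n ≥ 1.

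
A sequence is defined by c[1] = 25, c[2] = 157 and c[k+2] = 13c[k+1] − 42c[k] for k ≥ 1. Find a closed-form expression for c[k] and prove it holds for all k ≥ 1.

Claim: c[k] = 3·6^k + 7^k.

Base cases: c[1] = 25 and 3·6^1 + 7^1 = 25; c[2] = 157 and 3·6^2 + 7^2 = 157.
Assume c[i] = 3·6^i + 7^i for all 1 ≤ i ≤ j, where j ≥ 2.
Then c[j+1] = 13c[j] − 42c[j−1] = 13·(3·6^j + 7^j) − 42·(3·6^{j−1} + 7^{j−1}) = 3·(13·6 − 42)6^{j−1} + (13·7 − 42)7^{j−1} = 108·6^{j−1} + 49·7^{j−1} = 3·6^{j+1} + 7^{j+1}.
So the formula holds for j+1, and by strong induction c[k] = 3·6^k + 7^k for all k ≥ 1.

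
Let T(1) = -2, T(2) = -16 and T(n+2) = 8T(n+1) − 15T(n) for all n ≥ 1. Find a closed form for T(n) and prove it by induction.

Claim: T(n) = 3^n − 5^n.

Base cases: T(1) = -2 and 3^1 − 5^1 = -2; T(2) = -16 and 3^2 − 5^2 = -16.
Assume T(i) = 3^i − 5^i for all 1 ≤ i ≤ j, where j ≥ 2.
Then T(j+1) = 8T(j) − 15T(j−1) = 8·(3^j − 5^j) − 15·(3^{j−1} − 5^{j−1}) = (8·3 − 15)3^{j−1} − (8·5 − 15)5^{j−1} = 9·3^{j−1} − 25·5^{j−1} = 3^{j+1} − 5^{j+1}.
By strong induction, T(n) = 3^n − 5^n for all n ≥ 1.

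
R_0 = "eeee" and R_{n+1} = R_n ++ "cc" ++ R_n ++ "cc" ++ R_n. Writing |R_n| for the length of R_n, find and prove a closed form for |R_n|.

Claim: |R_n| = 6·3^n − 2.

Base case: |R_0| = 4, and 6·3^0 − 2 = 4.
Assume |R_m| = 6·3^m − 2.
Then |R_{m+1}| = 3|R_m| + 4 = 3(6·3^m − 2) + 4 = 6·3^{m+1} − 6 + 4 = 6·3^{m+1} − 2.
Hence |R_n| = 6·3^n − 2 for every n ≥ 0, by induction.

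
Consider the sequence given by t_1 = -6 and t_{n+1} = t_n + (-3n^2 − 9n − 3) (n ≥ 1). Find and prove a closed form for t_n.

Claim: t_n = -n^3 − 3n^2 + n − 3.

Base case: t_1 = -6, and -1^3 − 3·1^2 + 1 − 3 = -6.
Assume t_m = -m^3 − 3m^2 + m − 3.
Then t_{m+1} = t_m + (-3m^2 − 9m − 3) = (-m^3 − 3m^2 + m − 3) + (-3m^2 − 9m − 3) = -m^3 − 6m^2 − 8m − 6,
and -(m+1)^3 − 3·(m+1)^2 + (m+1) − 3 = -m^3 − 6m^2 − 8m − 6.
This completes the inductive step, so t_n = -n^3 − 3n^2 + n − 3 for all n ≥ 1.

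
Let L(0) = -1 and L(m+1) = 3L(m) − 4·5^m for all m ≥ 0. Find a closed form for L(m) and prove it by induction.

Claim: L(m) = 3^m − 2·5^m.

Base case: L(0) = -1, and 3^0 − 2·5^0 = 1 − 2 = -1.
Assume L(j) = 3^j − 2·5^j for some j ≥ 0.
Then L(j+1) = 3L(j) − 4·5^j = 3·(3^j − 2·5^j) − 4·5^j = 3^{j+1} − 6·5^j − 4·5^j = 3^{j+1} − 10·5^j = 3^{j+1} − 2·5^{j+1}.
So the formula holds for j+1, and by induction L(m) = 3^m − 2·5^m for all m ≥ 0.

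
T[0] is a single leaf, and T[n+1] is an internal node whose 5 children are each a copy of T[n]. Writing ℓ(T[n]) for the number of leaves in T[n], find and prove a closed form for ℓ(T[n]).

Claim: ℓ(T[n]) = 5^n.

Base case: ℓ(T[0]) = 1, and 5^0 = 1.
Assume ℓ(T[r]) = 5^r.
Then ℓ(T[r+1]) = 5·ℓ(T[r]) = 5·5^r = 5^{r+1}.
By induction, ℓ(T[n]) = 5^n for all n ≥ 0.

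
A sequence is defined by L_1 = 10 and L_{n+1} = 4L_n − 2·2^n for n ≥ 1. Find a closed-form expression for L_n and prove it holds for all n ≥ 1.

Claim: L_n = 2·4^n + 2^n.

Base case: L_1 = 10, and 2·4^1 + 2^1 = 8 + 2 = 10.
Assume L_m = 2·4^m + 2^m for some m ≥ 1.
Then L_{m+1} = 4L_m − 2·2^m = 4·(2·4^m + 2^m) − 2·2^m = 2·4^{m+1} + 4·2^m − 2·2^m = 2·4^{m+1} + 2·2^m = 2·4^{m+1} + 2^{m+1}.
Hence L_n = 2·4^n + 2^n for every n ≥ 1, by induction.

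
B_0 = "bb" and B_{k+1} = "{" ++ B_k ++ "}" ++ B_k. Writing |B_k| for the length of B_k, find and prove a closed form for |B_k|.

Claim: |B_k| = 2^{k+2} − 2.

Base case: |B_0| = 2, and 2^{0+2} − 2 = 2.
Assume |B_j| = 2^{j+2} − 2.
Then |B_{j+1}| = 1 + |B_j| + 1 + |B_j| = 2|B_j| + 2 = 2(2^{j+2} − 2) + 2 = 2^{j+3} − 4 + 2 = 2^{j+3} − 2.
By induction, |B_k| = 2^{k+2} − 2 for all k ≥ 0.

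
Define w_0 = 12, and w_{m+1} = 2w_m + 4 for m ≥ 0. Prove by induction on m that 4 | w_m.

Base case: w_0 = 12 = 4·3, so 4 | w_0.
Assume 4 | w_r, so w_r = 4t for some integer t.
Then w_{r+1} = 2w_r + 4 = 2·(4t) + 4 = 4(2t + 1), so 4 | w_{r+1}.
So the property holds for r+1, and by induction 4 | w_m for all m ≥ 0.

4 | w_m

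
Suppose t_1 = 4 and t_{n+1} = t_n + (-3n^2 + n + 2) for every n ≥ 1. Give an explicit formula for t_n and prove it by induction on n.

Claim: t_n = -n^3 + 2n^2 + n + 2.

Base case: t_1 = 4, and -1^3 + 2·1^2 + 1 + 2 = 4.
Assume t_k = -k^3 + 2k^2 + k + 2.
Then t_{k+1} = t_k + (-3k^2 + k + 2) = (-k^3 + 2k^2 + k + 2) + (-3k^2 + k + 2) = -k^3 − k^2 + 2k + 4,
and -(k+1)^3 + 2·(k+1)^2 + (k+1) + 2 = -k^3 − k^2 + 2k + 4.
By induction, t_n = -n^3 + 2n^2 + n + 2 for all n ≥ 1.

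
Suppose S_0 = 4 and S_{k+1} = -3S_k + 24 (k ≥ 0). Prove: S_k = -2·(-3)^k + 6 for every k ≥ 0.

Base case: S_0 = 4, and -2·(-3)^0 + 6 = -2 + 6 = 4.
Assume S_r = -2·(-3)^r + 6 for some r ≥ 0.
Then S_{r+1} = -3S_r + 24 = -3·(-2·(-3)^r + 6) + 24 = 6·(-3)^r − 18 + 24 = -2·(-3)^{r+1} + 6.
This completes the inductive step, so S_k = -2·(-3)^k + 6 for all k ≥ 0.

S_k = -2·(-3)^k + 6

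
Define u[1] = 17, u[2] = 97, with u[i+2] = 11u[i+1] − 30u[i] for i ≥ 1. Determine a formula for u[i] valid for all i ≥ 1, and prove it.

Claim: u[i] = 2·6^i + 5^i.

Base cases: u[1] = 17 and 2·6^1 + 5^1 = 17; u[2] = 97 and 2·6^2 + 5^2 = 97.
Assume u[t] = 2·6^t + 5^t for all 1 ≤ t ≤ j, where j ≥ 2.
Then u[j+1] = 11u[j] − 30u[j−1] = 11·(2·6^j + 5^j) − 30·(2·6^{j−1} + 5^{j−1}) = 2·(11·6 − 30)6^{j−1} + (11·5 − 30)5^{j−1} = 72·6^{j−1} + 25·5^{j−1} = 2·6^{j+1} + 5^{j+1}.
By strong induction, u[i] = 2·6^i + 5^i for all i ≥ 1.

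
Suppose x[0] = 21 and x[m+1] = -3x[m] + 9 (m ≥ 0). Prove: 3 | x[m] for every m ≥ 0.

Base case: x[0] = 21 = 3·7, so 3 | x[0].
Assume 3 | x[j], so x[j] = 3t for some integer t.
Then x[j+1] = -3x[j] + 9 = -3·(3t) + 9 = 3(-3t + 3), so 3 | x[j+1].
This completes the inductive step, so 3 | x[m] for all m ≥ 0.

3 | x[m]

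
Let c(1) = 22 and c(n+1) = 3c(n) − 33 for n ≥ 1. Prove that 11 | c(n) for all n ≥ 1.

Base case: c(1) = 22 = 11·2, so 11 | c(1).
Assume 11 | c(r), so c(r) = 11t for some integer t.
Then c(r+1) = 3c(r) − 33 = 3·(11t) − 33 = 11(3t − 3), so 11 | c(r+1).
This completes the inductive step, so 11 | c(n) for all n ≥ 1.

11 | c(n)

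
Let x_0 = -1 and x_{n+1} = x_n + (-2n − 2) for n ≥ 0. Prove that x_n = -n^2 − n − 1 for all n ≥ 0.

Base case: x_0 = -1, and -0^2 − 0 − 1 = -1.
Assume x_r = -r^2 − r − 1.
Then x_{r+1} = x_r + (-2r − 2) = (-r^2 − r − 1) + (-2r − 2) = -r^2 − 3r − 3,
and -(r+1)^2 − (r+1) − 1 = -r^2 − 3r − 3.
Hence x_n = -n^2 − n − 1 for every n ≥ 0, by induction.

x_n = -n^2 − n − 1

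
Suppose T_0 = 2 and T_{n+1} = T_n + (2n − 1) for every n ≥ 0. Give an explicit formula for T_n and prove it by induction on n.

Claim: T_n = n^2 − 2n + 2.

Base case: T_0 = 2, and 0^2 − 2·0 + 2 = 2.
Assume T_r = r^2 − 2r + 2.
Then T_{r+1} = T_r + (2r − 1) = (r^2 − 2r + 2) + (2r − 1) = r^2 + 1,
and (r+1)^2 − 2·(r+1) + 2 = r^2 + 1.
By induction, T_n = n^2 − 2n + 2 for all n ≥ 0.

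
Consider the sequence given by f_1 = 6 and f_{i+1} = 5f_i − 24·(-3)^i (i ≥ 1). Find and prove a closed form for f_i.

Claim: f_i = 3·5^i + 3·(-3)^i.

Base case: f_1 = 6, and 3·5^1 + 3·(-3)^1 = 15 − 9 = 6.
Assume f_m = 3·5^m + 3·(-3)^m for some m ≥ 1.
Then f_{m+1} = 5f_m − 24·(-3)^m = 5·(3·5^m + 3·(-3)^m) − 24·(-3)^m = 3·5^{m+1} + 15·(-3)^m − 24·(-3)^m = 3·5^{m+1} − 9·(-3)^m = 3·5^{m+1} + 3·(-3)^{m+1}.
So the formula holds for m+1, and by induction f_i = 3·5^i + 3·(-3)^i for all i ≥ 1.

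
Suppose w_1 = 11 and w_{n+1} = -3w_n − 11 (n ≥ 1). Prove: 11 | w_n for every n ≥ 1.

Base case: w_1 = 11 = 11·1, so 11 | w_1.
Assume 11 | w_j, so w_j = 11t for some integer t.
Then w_{j+1} = -3w_j − 11 = -3·(11t) − 11 = 11(-3t − 1), so 11 | w_{j+1}.
This completes the inductive step, so 11 | w_n for all n ≥ 1.

11 | w_n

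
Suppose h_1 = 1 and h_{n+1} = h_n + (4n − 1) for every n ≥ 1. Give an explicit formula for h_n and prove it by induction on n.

Claim: h_n = 2n^2 − 3n + 2.

Base case: h_1 = 1, and 2·1^2 − 3·1 + 2 = 1.
Assume h_k = 2k^2 − 3k + 2.
Then h_{k+1} = h_k + (4k − 1) = (2k^2 − 3k + 2) + (4k − 1) = 2k^2 + k + 1,
and 2·(k+1)^2 − 3·(k+1) + 2 = 2k^2 + k + 1.
This completes the inductive step, so h_n = 2n^2 − 3n + 2 for all n ≥ 1.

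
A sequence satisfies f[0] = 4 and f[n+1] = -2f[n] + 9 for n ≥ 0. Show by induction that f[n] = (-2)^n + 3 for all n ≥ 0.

Base case: f[0] = 4, and (-2)^0 + 3 = 1 + 3 = 4.
Assume f[r] = (-2)^r + 3 for some r ≥ 0.
Then f[r+1] = -2f[r] + 9 = -2·((-2)^r + 3) + 9 = -2·(-2)^r − 6 + 9 = (-2)^{r+1} + 3.
By induction, f[n] = (-2)^n + 3 for all n ≥ 0.

f[n] = (-2)^n + 3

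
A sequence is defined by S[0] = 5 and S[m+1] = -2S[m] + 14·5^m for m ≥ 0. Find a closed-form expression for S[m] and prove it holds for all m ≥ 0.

Claim: S[m] = 3·(-2)^m + 2·5^m.

Base case: S[0] = 5, and 3·(-2)^0 + 2·5^0 = 3 + 2 = 5.
Assume S[j] = 3·(-2)^j + 2·5^j for some j ≥ 0.
Then S[j+1] = -2S[j] + 14·5^j = -2·(3·(-2)^j + 2·5^j) + 14·5^j = 3·(-2)^{j+1} − 4·5^j + 14·5^j = 3·(-2)^{j+1} + 10·5^j = 3·(-2)^{j+1} + 2·5^{j+1}.
So the formula holds for j+1, and by induction S[m] = 3·(-2)^m + 2·5^m for all m ≥ 0.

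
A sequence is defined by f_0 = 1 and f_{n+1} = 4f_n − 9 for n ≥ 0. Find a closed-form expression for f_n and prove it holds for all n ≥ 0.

Claim: f_n = -2·4^n + 3.

Base case: f_0 = 1, and -2·4^0 + 3 = -2 + 3 = 1.
Assume f_k = -2·4^k + 3 for some k ≥ 0.
Then f_{k+1} = 4f_k − 9 = 4·(-2·4^k + 3) − 9 = -8·4^k + 12 − 9 = -2·4^{k+1} + 3.
By induction, f_n = -2·4^n + 3 for all n ≥ 0.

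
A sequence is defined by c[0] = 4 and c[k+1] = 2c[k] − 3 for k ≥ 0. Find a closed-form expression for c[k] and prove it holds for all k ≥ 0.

Claim: c[k] = 2^k + 3.

Base case: c[0] = 4, and 2^0 + 3 = 1 + 3 = 4.
Assume c[j] = 2^j + 3 for some j ≥ 0.
Then c[j+1] = 2c[j] − 3 = 2·(2^j + 3) − 3 = 2^{j+1} + 6 − 3 = 2^{j+1} + 3.
This completes the inductive step, so c[k] = 2^k + 3 for all k ≥ 0.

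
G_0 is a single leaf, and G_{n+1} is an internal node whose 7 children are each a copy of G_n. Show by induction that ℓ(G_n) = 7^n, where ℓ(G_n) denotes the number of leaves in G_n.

Base case: ℓ(G_0) = 1, and 7^0 = 1.
Assume ℓ(G_k) = 7^k.
Then ℓ(G_{k+1}) = 7·ℓ(G_k) = 7·7^k = 7^{k+1}.
By induction, ℓ(G_n) = 7^n for all n ≥ 0.

ℓ(G_n) = 7^n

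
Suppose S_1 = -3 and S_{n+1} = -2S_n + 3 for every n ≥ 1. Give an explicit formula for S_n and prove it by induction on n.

Claim: S_n = 2·(-2)^n + 1.

Base case: S_1 = -3, and 2·(-2)^1 + 1 = -4 + 1 = -3.
Assume S_m = 2·(-2)^m + 1 for some m ≥ 1.
Then S_{m+1} = -2S_m + 3 = -2·(2·(-2)^m + 1) + 3 = -4·(-2)^m − 2 + 3 = 2·(-2)^{m+1} + 1.
This completes the inductive step, so S_n = 2·(-2)^n + 1 for all n ≥ 1.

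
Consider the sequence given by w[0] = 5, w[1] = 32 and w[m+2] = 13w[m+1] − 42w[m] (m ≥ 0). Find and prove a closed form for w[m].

Claim: w[m] = 3·6^m + 2·7^m.

Base cases: w[0] = 5 and 3·6^0 + 2·7^0 = 5; w[1] = 32 and 3·6^1 + 2·7^1 = 32.
Assume w[j] = 3·6^j + 2·7^j for all 0 ≤ j ≤ r, where r ≥ 1.
Then w[r+1] = 13w[r] − 42w[r−1] = 13·(3·6^r + 2·7^r) − 42·(3·6^{r−1} + 2·7^{r−1}) = 3·(13·6 − 42)6^{r−1} + 2·(13·7 − 42)7^{r−1} = 108·6^{r−1} + 98·7^{r−1} = 3·6^{r+1} + 2·7^{r+1}.
This completes the inductive step, so w[m] = 3·6^m + 2·7^m for all m ≥ 0.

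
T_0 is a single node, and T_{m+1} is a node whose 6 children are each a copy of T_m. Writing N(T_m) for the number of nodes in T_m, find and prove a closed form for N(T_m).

Claim: N(T_m) = (6^{m+1} − 1)/5.

Base case: N(T_0) = 1, and (6^{0+1} − 1)/5 = 1.
Assume N(T_j) = (6^{j+1} − 1)/5.
Then N(T_{j+1}) = 1 + 6N(T_j) = 1 + 6·(6^{j+1} − 1)/5 = 1 + (6^{j+2} − 6)/5 = (5 + 6^{j+2} − 6)/5 = (6^{j+2} − 1)/5.
So the formula holds for j+1, and by induction N(T_m) = (6^{m+1} − 1)/5 for all m ≥ 0.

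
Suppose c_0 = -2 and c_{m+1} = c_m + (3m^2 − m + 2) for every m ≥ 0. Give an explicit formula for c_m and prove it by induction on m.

Claim: c_m = m^3 − 2m^2 + 3m − 2.

Base case: c_0 = -2, and 0^3 − 2·0^2 + 3·0 − 2 = -2.
Assume c_j = j^3 − 2j^2 + 3j − 2.
Then c_{j+1} = c_j + (3j^2 − j + 2) = (j^3 − 2j^2 + 3j − 2) + (3j^2 − j + 2) = j^3 + j^2 + 2j,
and (j+1)^3 − 2·(j+1)^2 + 3·(j+1) − 2 = j^3 + j^2 + 2j.
By induction, c_m = m^3 − 2m^2 + 3m − 2 for all m ≥ 0.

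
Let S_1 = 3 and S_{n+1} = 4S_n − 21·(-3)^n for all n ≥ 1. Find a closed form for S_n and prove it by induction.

Claim: S_n = 3·4^n + 3·(-3)^n.

Base case: S_1 = 3, and 3·4^1 + 3·(-3)^1 = 12 − 9 = 3.
Assume S_k = 3·4^k + 3·(-3)^k for some k ≥ 1.
Then S_{k+1} = 4S_k − 21·(-3)^k = 4·(3·4^k + 3·(-3)^k) − 21·(-3)^k = 3·4^{k+1} + 12·(-3)^k − 21·(-3)^k = 3·4^{k+1} − 9·(-3)^k = 3·4^{k+1} + 3·(-3)^{k+1}.
Hence S_n = 3·4^n + 3·(-3)^n for every n ≥ 1, by induction.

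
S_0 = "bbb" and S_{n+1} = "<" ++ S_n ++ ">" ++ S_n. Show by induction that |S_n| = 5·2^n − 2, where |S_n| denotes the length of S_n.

Base case: |S_0| = 3, and 5·2^0 − 2 = 3.
Assume |S_r| = 5·2^r − 2.
Then |S_{r+1}| = 1 + |S_r| + 1 + |S_r| = 2|S_r| + 2 = 2(5·2^r − 2) + 2 = 5·2^{r+1} − 4 + 2 = 5·2^{r+1} − 2.
By induction, |S_n| = 5·2^n − 2 for all n ≥ 0.

|S_n| = 5·2^n − 2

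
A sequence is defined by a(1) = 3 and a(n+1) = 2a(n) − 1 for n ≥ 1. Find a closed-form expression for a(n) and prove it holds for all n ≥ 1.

Claim: a(n) = 2^n + 1.

Base case: a(1) = 3, and 2^1 + 1 = 2 + 1 = 3.
Assume a(j) = 2^j + 1 for some j ≥ 1.
Then a(j+1) = 2a(j) − 1 = 2·(2^j + 1) − 1 = 2^{j+1} + 2 − 1 = 2^{j+1} + 1.
Hence a(n) = 2^n + 1 for every n ≥ 1, by induction.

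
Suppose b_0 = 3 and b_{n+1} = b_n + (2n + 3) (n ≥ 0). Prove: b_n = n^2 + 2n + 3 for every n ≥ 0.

Base case: b_0 = 3, and 0^2 + 2·0 + 3 = 3.
Assume b_r = r^2 + 2r + 3.
Then b_{r+1} = b_r + (2r + 3) = (r^2 + 2r + 3) + (2r + 3) = r^2 + 4r + 6,
and (r+1)^2 + 2·(r+1) + 3 = r^2 + 4r + 6.
By induction, b_n = n^2 + 2n + 3 for all n ≥ 0.

b_n = n^2 + 2n + 3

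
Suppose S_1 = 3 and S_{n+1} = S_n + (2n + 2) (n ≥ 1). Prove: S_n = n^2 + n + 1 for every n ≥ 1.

Base case: S_1 = 3, and 1^2 + 1 + 1 = 3.
Assume S_j = j^2 + j + 1.
Then S_{j+1} = S_j + (2j + 2) = (j^2 + j + 1) + (2j + 2) = j^2 + 3j + 3,
and (j+1)^2 + (j+1) + 1 = j^2 + 3j + 3.
By induction, S_n = n^2 + n + 1 for all n ≥ 1.

S_n = n^2 + n + 1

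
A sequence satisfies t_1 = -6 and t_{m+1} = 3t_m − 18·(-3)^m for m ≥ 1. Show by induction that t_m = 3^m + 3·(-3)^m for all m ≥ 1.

Base case: t_1 = -6, and 3^1 + 3·(-3)^1 = 3 − 9 = -6.
Assume t_k = 3^k + 3·(-3)^k for some k ≥ 1.
Then t_{k+1} = 3t_k − 18·(-3)^k = 3·(3^k + 3·(-3)^k) − 18·(-3)^k = 3^{k+1} + 9·(-3)^k − 18·(-3)^k = 3^{k+1} − 9·(-3)^k = 3^{k+1} + 3·(-3)^{k+1}.
This completes the inductive step, so t_m = 3^m + 3·(-3)^m for all m ≥ 1.

t_m = 3^m + 3·(-3)^m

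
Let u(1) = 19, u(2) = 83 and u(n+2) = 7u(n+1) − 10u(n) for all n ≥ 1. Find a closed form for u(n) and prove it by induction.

Claim: u(n) = 3·5^n + 2·2^n.

Base cases: u(1) = 19 and 3·5^1 + 2·2^1 = 19; u(2) = 83 and 3·5^2 + 2·2^2 = 83.
Assume u(j) = 3·5^j + 2·2^j for all 1 ≤ j ≤ k, where k ≥ 2.
Then u(k+1) = 7u(k) − 10u(k−1) = 7·(3·5^k + 2·2^k) − 10·(3·5^{k−1} + 2·2^{k−1}) = 3·(7·5 − 10)5^{k−1} + 2·(7·2 − 10)2^{k−1} = 75·5^{k−1} + 8·2^{k−1} = 3·5^{k+1} + 2·2^{k+1}.
This completes the inductive step, so u(n) = 3·5^n + 2·2^n for all n ≥ 1.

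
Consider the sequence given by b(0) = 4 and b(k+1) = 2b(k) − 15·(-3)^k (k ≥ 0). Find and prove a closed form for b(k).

Claim: b(k) = 2^k + 3·(-3)^k.

Base case: b(0) = 4, and 2^0 + 3·(-3)^0 = 1 + 3 = 4.
Assume b(r) = 2^r + 3·(-3)^r for some r ≥ 0.
Then b(r+1) = 2b(r) − 15·(-3)^r = 2·(2^r + 3·(-3)^r) − 15·(-3)^r = 2^{r+1} + 6·(-3)^r − 15·(-3)^r = 2^{r+1} − 9·(-3)^r = 2^{r+1} + 3·(-3)^{r+1}.
Hence b(k) = 2^k + 3·(-3)^k for every k ≥ 0, by induction.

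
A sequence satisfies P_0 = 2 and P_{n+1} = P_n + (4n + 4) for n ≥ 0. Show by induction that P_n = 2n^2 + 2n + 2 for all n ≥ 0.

Base case: P_0 = 2, and 2·0^2 + 2·0 + 2 = 2.
Assume P_k = 2k^2 + 2k + 2.
Then P_{k+1} = P_k + (4k + 4) = (2k^2 + 2k + 2) + (4k + 4) = 2k^2 + 6k + 6,
and 2·(k+1)^2 + 2·(k+1) + 2 = 2k^2 + 6k + 6.
Hence P_n = 2n^2 + 2n + 2 for every n ≥ 0, by induction.

P_n = 2n^2 + 2n + 2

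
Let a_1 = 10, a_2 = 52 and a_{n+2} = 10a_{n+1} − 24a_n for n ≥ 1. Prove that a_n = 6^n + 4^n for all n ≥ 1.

Base cases: a_1 = 10 and 6^1 + 4^1 = 10; a_2 = 52 and 6^2 + 4^2 = 52.
Assume a_j = 6^j + 4^j for all 1 ≤ j ≤ k, where k ≥ 2.
Then a_{k+1} = 10a_k − 24a_{k−1} = 10·(6^k + 4^k) − 24·(6^{k−1} + 4^{k−1}) = (10·6 − 24)6^{k−1} + (10·4 − 24)4^{k−1} = 36·6^{k−1} + 16·4^{k−1} = 6^{k+1} + 4^{k+1}.
This completes the inductive step, so a_n = 6^n + 4^n for all n ≥ 1.

a_n = 6^n + 4^n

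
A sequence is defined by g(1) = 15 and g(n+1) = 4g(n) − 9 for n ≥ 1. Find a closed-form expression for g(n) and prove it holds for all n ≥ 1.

Claim: g(n) = 3·4^n + 3.

Base case: g(1) = 15, and 3·4^1 + 3 = 12 + 3 = 15.
Assume g(j) = 3·4^j + 3 for some j ≥ 1.
Then g(j+1) = 4g(j) − 9 = 4·(3·4^j + 3) − 9 = 12·4^j + 12 − 9 = 3·4^{j+1} + 3.
By induction, g(n) = 3·4^n + 3 for all n ≥ 1.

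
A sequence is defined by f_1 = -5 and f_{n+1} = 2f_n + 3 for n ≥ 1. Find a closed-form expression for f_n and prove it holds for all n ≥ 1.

Claim: f_n = -2^n − 3.

Base case: f_1 = -5, and -2^1 − 3 = -2 − 3 = -5.
Assume f_r = -2^r − 3 for some r ≥ 1.
Then f_{r+1} = 2f_r + 3 = 2·(-2^r − 3) + 3 = -2^{r+1} − 6 + 3 = -2^{r+1} − 3.
Hence f_n = -2^n − 3 for every n ≥ 1, by induction.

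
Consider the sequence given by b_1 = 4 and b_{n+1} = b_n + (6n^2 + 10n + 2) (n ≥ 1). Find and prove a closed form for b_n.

Claim: b_n = 2n^3 + 2n^2 − 2n + 2.

Base case: b_1 = 4, and 2·1^3 + 2·1^2 − 2·1 + 2 = 4.
Assume b_r = 2r^3 + 2r^2 − 2r + 2.
Then b_{r+1} = b_r + (6r^2 + 10r + 2) = (2r^3 + 2r^2 − 2r + 2) + (6r^2 + 10r + 2) = 2r^3 + 8r^2 + 8r + 4,
and 2·(r+1)^3 + 2·(r+1)^2 − 2·(r+1) + 2 = 2r^3 + 8r^2 + 8r + 4.
Hence b_n = 2n^3 + 2n^2 − 2n + 2 for every n ≥ 1, by induction.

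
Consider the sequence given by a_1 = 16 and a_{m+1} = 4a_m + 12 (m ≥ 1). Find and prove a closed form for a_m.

Claim: a_m = 5·4^m − 4.

Base case: a_1 = 16, and 5·4^1 − 4 = 20 − 4 = 16.
Assume a_k = 5·4^k − 4 for some k ≥ 1.
Then a_{k+1} = 4a_k + 12 = 4·(5·4^k − 4) + 12 = 20·4^k − 16 + 12 = 5·4^{k+1} − 4.
This completes the inductive step, so a_m = 5·4^m − 4 for all m ≥ 1.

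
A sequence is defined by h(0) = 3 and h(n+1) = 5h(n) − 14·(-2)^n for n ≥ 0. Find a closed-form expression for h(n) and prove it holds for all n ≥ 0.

Claim: h(n) = 5^n + 2·(-2)^n.

Base case: h(0) = 3, and 5^0 + 2·(-2)^0 = 1 + 2 = 3.
Assume h(j) = 5^j + 2·(-2)^j for some j ≥ 0.
Then h(j+1) = 5h(j) − 14·(-2)^j = 5·(5^j + 2·(-2)^j) − 14·(-2)^j = 5^{j+1} + 10·(-2)^j − 14·(-2)^j = 5^{j+1} − 4·(-2)^j = 5^{j+1} + 2·(-2)^{j+1}.
By induction, h(n) = 5^n + 2·(-2)^n for all n ≥ 0.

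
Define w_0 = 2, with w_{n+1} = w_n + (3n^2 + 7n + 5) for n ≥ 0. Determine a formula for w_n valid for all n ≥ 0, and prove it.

Claim: w_n = n^3 + 2n^2 + 2n + 2.

Base case: w_0 = 2, and 0^3 + 2·0^2 + 2·0 + 2 = 2.
Assume w_m = m^3 + 2m^2 + 2m + 2.
Then w_{m+1} = w_m + (3m^2 + 7m + 5) = (m^3 + 2m^2 + 2m + 2) + (3m^2 + 7m + 5) = m^3 + 5m^2 + 9m + 7,
and (m+1)^3 + 2·(m+1)^2 + 2·(m+1) + 2 = m^3 + 5m^2 + 9m + 7.
This completes the inductive step, so w_n = n^3 + 2n^2 + 2n + 2 for all n ≥ 0.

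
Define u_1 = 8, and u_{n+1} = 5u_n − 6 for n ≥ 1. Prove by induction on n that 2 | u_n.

Base case: u_1 = 8 = 2·4, so 2 | u_1.
Assume 2 | u_k, so u_k = 2t for some integer t.
Then u_{k+1} = 5u_k − 6 = 5·(2t) − 6 = 2(5t − 3), so 2 | u_{k+1}.
Hence 2 | u_n for every n ≥ 1, by induction.

2 | u_n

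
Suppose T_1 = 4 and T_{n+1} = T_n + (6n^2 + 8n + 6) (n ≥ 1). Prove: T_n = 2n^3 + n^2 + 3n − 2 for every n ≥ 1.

Base case: T_1 = 4, and 2·1^3 + 1^2 + 3·1 − 2 = 4.
Assume T_r = 2r^3 + r^2 + 3r − 2.
Then T_{r+1} = T_r + (6r^2 + 8r + 6) = (2r^3 + r^2 + 3r − 2) + (6r^2 + 8r + 6) = 2r^3 + 7r^2 + 11r + 4,
and 2·(r+1)^3 + (r+1)^2 + 3·(r+1) − 2 = 2r^3 + 7r^2 + 11r + 4.
This completes the inductive step, so T_n = 2n^3 + n^2 + 3n − 2 for all n ≥ 1.

T_n = 2n^3 + n^2 + 3n − 2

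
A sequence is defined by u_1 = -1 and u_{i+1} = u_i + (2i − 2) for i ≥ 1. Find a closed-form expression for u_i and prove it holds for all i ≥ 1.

Claim: u_i = i^2 − 3i + 1.

Base case: u_1 = -1, and 1^2 − 3·1 + 1 = -1.
Assume u_r = r^2 − 3r + 1.
Then u_{r+1} = u_r + (2r − 2) = (r^2 − 3r + 1) + (2r − 2) = r^2 − r − 1,
and (r+1)^2 − 3·(r+1) + 1 = r^2 − r − 1.
This completes the inductive step, so u_i = i^2 − 3i + 1 for all i ≥ 1.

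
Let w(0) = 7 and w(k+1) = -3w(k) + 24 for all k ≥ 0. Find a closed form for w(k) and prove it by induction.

Claim: w(k) = (-3)^k + 6.

Base case: w(0) = 7, and (-3)^0 + 6 = 1 + 6 = 7.
Assume w(m) = (-3)^m + 6 for some m ≥ 0.
Then w(m+1) = -3w(m) + 24 = -3·((-3)^m + 6) + 24 = -3·(-3)^m − 18 + 24 = (-3)^{m+1} + 6.
This completes the inductive step, so w(k) = (-3)^k + 6 for all k ≥ 0.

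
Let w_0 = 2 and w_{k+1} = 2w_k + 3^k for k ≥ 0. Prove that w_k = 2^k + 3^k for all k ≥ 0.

Base case: w_0 = 2, and 2^0 + 3^0 = 1 + 1 = 2.
Assume w_j = 2^j + 3^j for some j ≥ 0.
Then w_{j+1} = 2w_j + 3^j = 2·(2^j + 3^j) + 3^j = 2^{j+1} + 2·3^j + 3^j = 2^{j+1} + 3·3^j = 2^{j+1} + 3^{j+1}.
So the formula holds for j+1, and by induction w_k = 2^k + 3^k for all k ≥ 0.

w_k = 2^k + 3^k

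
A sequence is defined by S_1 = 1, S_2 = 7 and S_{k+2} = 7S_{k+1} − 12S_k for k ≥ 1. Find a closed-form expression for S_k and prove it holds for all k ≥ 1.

Claim: S_k = -3^k + 4^k.

Base cases: S_1 = 1 and -3^1 + 4^1 = 1; S_2 = 7 and -3^2 + 4^2 = 7.
Assume S_j = -3^j + 4^j for all 1 ≤ j ≤ r, where r ≥ 2.
Then S_{r+1} = 7S_r − 12S_{r−1} = 7·(-3^r + 4^r) − 12·(-3^{r−1} + 4^{r−1}) = -(7·3 − 12)3^{r−1} + (7·4 − 12)4^{r−1} = -9·3^{r−1} + 16·4^{r−1} = -3^{r+1} + 4^{r+1}.
So the formula holds for r+1, and by strong induction S_k = -3^k + 4^k for all k ≥ 1.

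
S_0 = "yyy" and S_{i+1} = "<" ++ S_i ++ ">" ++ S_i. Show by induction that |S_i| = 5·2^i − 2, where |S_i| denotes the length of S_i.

Base case: |S_0| = 3, and 5·2^0 − 2 = 3.
Assume |S_j| = 5·2^j − 2.
Then |S_{j+1}| = 1 + |S_j| + 1 + |S_j| = 2|S_j| + 2 = 2(5·2^j − 2) + 2 = 5·2^{j+1} − 4 + 2 = 5·2^{j+1} − 2.
So the formula holds for j+1, and by induction |S_i| = 5·2^i − 2 for all i ≥ 0.

|S_i| = 5·2^i − 2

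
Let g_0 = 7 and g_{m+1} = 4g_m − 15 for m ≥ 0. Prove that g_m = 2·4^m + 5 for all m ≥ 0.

Base case: g_0 = 7, and 2·4^0 + 5 = 2 + 5 = 7.
Assume g_k = 2·4^k + 5 for some k ≥ 0.
Then g_{k+1} = 4g_k − 15 = 4·(2·4^k + 5) − 15 = 8·4^k + 20 − 15 = 2·4^{k+1} + 5.
This completes the inductive step, so g_m = 2·4^m + 5 for all m ≥ 0.

g_m = 2·4^m + 5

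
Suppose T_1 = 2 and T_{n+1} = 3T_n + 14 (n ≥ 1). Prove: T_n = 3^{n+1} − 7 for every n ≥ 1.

Base case: T_1 = 2, and 3^{1+1} − 7 = 9 − 7 = 2.
Assume T_r = 3^{r+1} − 7 for some r ≥ 1.
Then T_{r+1} = 3T_r + 14 = 3·(3^{r+1} − 7) + 14 = 3^{r+2} − 21 + 14 = 3^{r+2} − 7.
This completes the inductive step, so T_n = 3^{n+1} − 7 for all n ≥ 1.

T_n = 3^{n+1} − 7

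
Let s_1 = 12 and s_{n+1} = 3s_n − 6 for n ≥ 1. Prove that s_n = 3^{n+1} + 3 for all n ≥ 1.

Base case: s_1 = 12, and 3^{1+1} + 3 = 9 + 3 = 12.
Assume s_m = 3^{m+1} + 3 for some m ≥ 1.
Then s_{m+1} = 3s_m − 6 = 3·(3^{m+1} + 3) − 6 = 3^{m+2} + 9 − 6 = 3^{m+2} + 3.
By induction, s_n = 3^{n+1} + 3 for all n ≥ 1.

s_n = 3^{n+1} + 3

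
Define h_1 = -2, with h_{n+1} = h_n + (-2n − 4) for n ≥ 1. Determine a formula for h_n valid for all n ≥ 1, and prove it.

Claim: h_n = -n^2 − 3n + 2.

Base case: h_1 = -2, and -1^2 − 3·1 + 2 = -2.
Assume h_m = -m^2 − 3m + 2.
Then h_{m+1} = h_m + (-2m − 4) = (-m^2 − 3m + 2) + (-2m − 4) = -m^2 − 5m − 2,
and -(m+1)^2 − 3·(m+1) + 2 = -m^2 − 5m − 2.
By induction, h_n = -n^2 − 3n + 2 for all n ≥ 1.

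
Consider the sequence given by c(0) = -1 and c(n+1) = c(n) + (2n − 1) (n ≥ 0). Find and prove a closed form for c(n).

Claim: c(n) = n^2 − 2n − 1.

Base case: c(0) = -1, and 0^2 − 2·0 − 1 = -1.
Assume c(r) = r^2 − 2r − 1.
Then c(r+1) = c(r) + (2r − 1) = (r^2 − 2r − 1) + (2r − 1) = r^2 − 2,
and (r+1)^2 − 2·(r+1) − 1 = r^2 − 2.
By induction, c(n) = n^2 − 2n − 1 for all n ≥ 0.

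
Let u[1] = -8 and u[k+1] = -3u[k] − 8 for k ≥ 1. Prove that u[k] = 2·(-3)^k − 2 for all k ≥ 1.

Base case: u[1] = -8, and 2·(-3)^1 − 2 = -6 − 2 = -8.
Assume u[m] = 2·(-3)^m − 2 for some m ≥ 1.
Then u[m+1] = -3u[m] − 8 = -3·(2·(-3)^m − 2) − 8 = -6·(-3)^m + 6 − 8 = 2·(-3)^{m+1} − 2.
So the formula holds for m+1, and by induction u[k] = 2·(-3)^k − 2 for all k ≥ 1.

u[k] = 2·(-3)^k − 2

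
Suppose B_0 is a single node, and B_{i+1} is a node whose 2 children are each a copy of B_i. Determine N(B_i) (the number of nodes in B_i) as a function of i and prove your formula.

Claim: N(B_i) = 2^{i+1} − 1.

Base case: N(B_0) = 1, and 2^{0+1} − 1 = 1.
Assume N(B_m) = 2^{m+1} − 1.
Then N(B_{m+1}) = 1 + 2N(B_m) = 1 + 2(2^{m+1} − 1) = 2^{m+2} − 2 + 1 = 2^{m+2} − 1.
So the formula holds for m+1, and by induction N(B_i) = 2^{i+1} − 1 for all i ≥ 0.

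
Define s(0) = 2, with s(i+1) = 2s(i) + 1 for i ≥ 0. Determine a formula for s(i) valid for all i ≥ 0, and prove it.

Claim: s(i) = 3·2^i − 1.

Base case: s(0) = 2, and 3·2^0 − 1 = 3 − 1 = 2.
Assume s(r) = 3·2^r − 1 for some r ≥ 0.
Then s(r+1) = 2s(r) + 1 = 2·(3·2^r − 1) + 1 = 6·2^r − 2 + 1 = 3·2^{r+1} − 1.
Hence s(i) = 3·2^i − 1 for every i ≥ 0, by induction.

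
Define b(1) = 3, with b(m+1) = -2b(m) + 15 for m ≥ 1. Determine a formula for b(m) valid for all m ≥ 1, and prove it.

Claim: b(m) = (-2)^m + 5.

Base case: b(1) = 3, and (-2)^1 + 5 = -2 + 5 = 3.
Assume b(r) = (-2)^r + 5 for some r ≥ 1.
Then b(r+1) = -2b(r) + 15 = -2·((-2)^r + 5) + 15 = -2·(-2)^r − 10 + 15 = (-2)^{r+1} + 5.
So the formula holds for r+1, and by induction b(m) = (-2)^m + 5 for all m ≥ 1.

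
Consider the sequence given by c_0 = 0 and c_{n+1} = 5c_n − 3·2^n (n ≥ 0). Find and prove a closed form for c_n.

Claim: c_n = -5^n + 2^n.

Base case: c_0 = 0, and -5^0 + 2^0 = -1 + 1 = 0.
Assume c_m = -5^m + 2^m for some m ≥ 0.
Then c_{m+1} = 5c_m − 3·2^m = 5·(-5^m + 2^m) − 3·2^m = -5^{m+1} + 5·2^m − 3·2^m = -5^{m+1} + 2·2^m = -5^{m+1} + 2^{m+1}.
This completes the inductive step, so c_n = -5^n + 2^n for all n ≥ 0.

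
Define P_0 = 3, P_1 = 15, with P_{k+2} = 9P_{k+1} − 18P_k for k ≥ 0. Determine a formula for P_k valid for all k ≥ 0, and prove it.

Claim: P_k = 3^k + 2·6^k.

Base cases: P_0 = 3 and 3^0 + 2·6^0 = 3; P_1 = 15 and 3^1 + 2·6^1 = 15.
Assume P_j = 3^j + 2·6^j for all 0 ≤ j ≤ m, where m ≥ 1.
Then P_{m+1} = 9P_m − 18P_{m−1} = 9·(3^m + 2·6^m) − 18·(3^{m−1} + 2·6^{m−1}) = (9·3 − 18)3^{m−1} + 2·(9·6 − 18)6^{m−1} = 9·3^{m−1} + 72·6^{m−1} = 3^{m+1} + 2·6^{m+1}.
By strong induction, P_k = 3^k + 2·6^k for all k ≥ 0.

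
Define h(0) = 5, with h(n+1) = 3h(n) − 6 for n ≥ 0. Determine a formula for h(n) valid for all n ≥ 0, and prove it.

Claim: h(n) = 2·3^n + 3.

Base case: h(0) = 5, and 2·3^0 + 3 = 2 + 3 = 5.
Assume h(j) = 2·3^j + 3 for some j ≥ 0.
Then h(j+1) = 3h(j) − 6 = 3·(2·3^j + 3) − 6 = 6·3^j + 9 − 6 = 2·3^{j+1} + 3.
So the formula holds for j+1, and by induction h(n) = 2·3^n + 3 for all n ≥ 0.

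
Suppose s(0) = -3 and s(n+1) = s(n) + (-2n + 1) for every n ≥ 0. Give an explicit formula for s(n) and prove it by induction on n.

Claim: s(n) = -n^2 + 2n − 3.

Base case: s(0) = -3, and -0^2 + 2·0 − 3 = -3.
Assume s(m) = -m^2 + 2m − 3.
Then s(m+1) = s(m) + (-2m + 1) = (-m^2 + 2m − 3) + (-2m + 1) = -m^2 − 2,
and -(m+1)^2 + 2·(m+1) − 3 = -m^2 − 2.
By induction, s(n) = -n^2 + 2n − 3 for all n ≥ 0.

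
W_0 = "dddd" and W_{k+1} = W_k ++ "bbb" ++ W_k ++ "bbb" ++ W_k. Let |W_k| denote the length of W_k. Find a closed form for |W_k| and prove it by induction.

Claim: |W_k| = 7·3^k − 3.

Base case: |W_0| = 4, and 7·3^0 − 3 = 4.
Assume |W_m| = 7·3^m − 3.
Then |W_{m+1}| = 3|W_m| + 6 = 3(7·3^m − 3) + 6 = 7·3^{m+1} − 9 + 6 = 7·3^{m+1} − 3.
This completes the inductive step, so |W_k| = 7·3^k − 3 for all k ≥ 0.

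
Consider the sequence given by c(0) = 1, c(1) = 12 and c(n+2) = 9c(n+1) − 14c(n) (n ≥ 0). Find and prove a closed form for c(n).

Claim: c(n) = 2·7^n − 2^n.

Base cases: c(0) = 1 and 2·7^0 − 2^0 = 1; c(1) = 12 and 2·7^1 − 2^1 = 12.
Assume c(i) = 2·7^i − 2^i for all 0 ≤ i ≤ j, where j ≥ 1.
Then c(j+1) = 9c(j) − 14c(j−1) = 9·(2·7^j − 2^j) − 14·(2·7^{j−1} − 2^{j−1}) = 2·(9·7 − 14)7^{j−1} − (9·2 − 14)2^{j−1} = 98·7^{j−1} − 4·2^{j−1} = 2·7^{j+1} − 2^{j+1}.
So the formula holds for j+1, and by strong induction c(n) = 2·7^n − 2^n for all n ≥ 0.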